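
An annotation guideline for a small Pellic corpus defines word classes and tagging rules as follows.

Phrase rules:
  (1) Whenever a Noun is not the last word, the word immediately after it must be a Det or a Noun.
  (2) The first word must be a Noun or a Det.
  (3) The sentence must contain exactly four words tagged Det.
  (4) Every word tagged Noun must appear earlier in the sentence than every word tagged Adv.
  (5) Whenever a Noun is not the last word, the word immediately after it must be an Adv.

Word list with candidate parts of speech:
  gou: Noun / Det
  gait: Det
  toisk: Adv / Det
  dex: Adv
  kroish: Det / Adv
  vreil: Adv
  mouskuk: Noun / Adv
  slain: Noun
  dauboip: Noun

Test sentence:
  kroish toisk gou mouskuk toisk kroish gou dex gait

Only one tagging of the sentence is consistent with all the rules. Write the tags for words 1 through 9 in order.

Candidates per position — 1:kroish {Det,Adv}; 2:toisk {Adv,Det}; 3:gou {Noun,Det}; 4:mouskuk {Noun,Adv}; 5:toisk {Adv,Det}; 6:kroish {Det,Adv}; 7:gou {Noun,Det}; 8:dex {Adv}; 9:gait {Det}.
Position 1: tagging it Adv would leave rule 2 unsatisfiable, so it must be Det.
Position 7: tagging it Noun would leave rule 1 unsatisfiable, so it must be Det.
The remaining ambiguous positions (2, 3, 4, 5, 6) are resolved jointly — only one combination satisfies every rule.
The unique satisfying tagging is: Det Adv Det Adv Adv Adv Det Adv Det.
Verifying each rule — rule 1 satisfied; rule 2 satisfied; rule 3 satisfied; rule 4 satisfied; rule 5 satisfied.

Det Adv Det Adv Adv Adv Det Adv Det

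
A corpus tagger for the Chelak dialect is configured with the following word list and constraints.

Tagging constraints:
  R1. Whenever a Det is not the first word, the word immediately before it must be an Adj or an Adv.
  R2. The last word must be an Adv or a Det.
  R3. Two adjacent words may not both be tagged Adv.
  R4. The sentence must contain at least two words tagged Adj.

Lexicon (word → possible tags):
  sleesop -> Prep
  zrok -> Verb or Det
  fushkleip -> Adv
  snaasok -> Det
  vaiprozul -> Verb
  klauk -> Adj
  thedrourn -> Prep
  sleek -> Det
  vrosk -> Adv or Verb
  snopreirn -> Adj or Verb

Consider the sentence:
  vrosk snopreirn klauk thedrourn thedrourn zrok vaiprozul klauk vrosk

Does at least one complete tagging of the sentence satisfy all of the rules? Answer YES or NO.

Candidates per position — 1:vrosk {Adv,Verb}; 2:snopreirn {Adj,Verb}; 3:klauk {Adj}; 4:thedrourn {Prep}; 5:thedrourn {Prep}; 6:zrok {Verb,Det}; 7:vaiprozul {Verb}; 8:klauk {Adj}; 9:vrosk {Adv,Verb}.
One satisfying assignment: Adv Verb Adj Prep Prep Verb Verb Adj Adv.
Checking: rule 1 holds; rule 2 holds; rule 3 holds; rule 4 holds.

YES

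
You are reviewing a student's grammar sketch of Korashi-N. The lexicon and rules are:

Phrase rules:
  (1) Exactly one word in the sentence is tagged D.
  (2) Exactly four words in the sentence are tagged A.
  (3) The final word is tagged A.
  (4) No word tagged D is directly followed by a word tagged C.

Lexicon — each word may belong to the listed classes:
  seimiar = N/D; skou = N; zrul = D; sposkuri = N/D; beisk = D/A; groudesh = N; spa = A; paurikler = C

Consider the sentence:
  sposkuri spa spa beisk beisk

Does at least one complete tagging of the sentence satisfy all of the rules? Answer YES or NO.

Candidates per position — 1:sposkuri {N,D}; 2:spa {A}; 3:spa {A}; 4:beisk {D,A}; 5:beisk {D,A}.
One satisfying assignment: D A A A A.
Check: rule 1 ✓; rule 2 ✓; rule 3 ✓; rule 4 ✓.

YES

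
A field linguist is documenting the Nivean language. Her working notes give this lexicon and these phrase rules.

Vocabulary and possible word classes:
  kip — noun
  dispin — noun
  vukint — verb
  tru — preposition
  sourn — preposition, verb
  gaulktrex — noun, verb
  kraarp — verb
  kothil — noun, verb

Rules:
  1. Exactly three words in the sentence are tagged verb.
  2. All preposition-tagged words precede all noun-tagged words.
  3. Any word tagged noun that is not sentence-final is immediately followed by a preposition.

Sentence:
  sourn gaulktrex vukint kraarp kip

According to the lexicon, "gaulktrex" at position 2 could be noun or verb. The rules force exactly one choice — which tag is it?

verb

Candidates per position — 1:sourn {preposition,verb}; 2:gaulktrex {noun,verb}; 3:vukint {verb}; 4:kraarp {verb}; 5:kip {noun}.
If word 2 were noun, no tagging could satisfy rule 3; so word 2 is verb.
If word 1 were verb, no tagging could satisfy rule 1; so word 1 is preposition.
So the tagging must be: preposition verb verb verb noun.
Checking: rule 1 ok; rule 2 ok; rule 3 ok.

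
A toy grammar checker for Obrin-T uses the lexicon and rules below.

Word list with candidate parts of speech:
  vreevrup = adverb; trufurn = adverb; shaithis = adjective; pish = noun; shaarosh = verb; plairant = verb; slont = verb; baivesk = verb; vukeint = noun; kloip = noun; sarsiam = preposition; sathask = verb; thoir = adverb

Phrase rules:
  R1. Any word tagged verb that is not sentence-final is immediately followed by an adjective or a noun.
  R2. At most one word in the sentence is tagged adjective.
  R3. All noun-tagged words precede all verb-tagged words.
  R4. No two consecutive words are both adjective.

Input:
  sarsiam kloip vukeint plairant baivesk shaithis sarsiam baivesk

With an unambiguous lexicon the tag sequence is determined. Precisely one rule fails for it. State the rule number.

1

Fixed tagging: preposition noun noun verb verb adjective preposition verb.
Rule check: R1 fails, R2 ok, R3 ok, R4 ok.
Only rule 1 fails.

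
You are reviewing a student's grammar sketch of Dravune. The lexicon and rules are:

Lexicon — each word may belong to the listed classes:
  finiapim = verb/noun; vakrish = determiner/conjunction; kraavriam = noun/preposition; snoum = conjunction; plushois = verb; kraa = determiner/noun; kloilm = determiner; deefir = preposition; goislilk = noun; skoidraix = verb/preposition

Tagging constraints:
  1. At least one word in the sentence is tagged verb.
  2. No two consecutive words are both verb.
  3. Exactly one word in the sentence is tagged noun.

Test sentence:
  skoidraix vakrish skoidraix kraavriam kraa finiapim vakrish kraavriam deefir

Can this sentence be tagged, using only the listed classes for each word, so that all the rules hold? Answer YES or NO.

Candidates per position — 1:skoidraix {verb,preposition}; 2:vakrish {determiner,conjunction}; 3:skoidraix {verb,preposition}; 4:kraavriam {noun,preposition}; 5:kraa {determiner,noun}; 6:finiapim {verb,noun}; 7:vakrish {determiner,conjunction}; 8:kraavriam {noun,preposition}; 9:deefir {preposition}.
One satisfying assignment: preposition conjunction verb preposition determiner verb conjunction noun preposition.
Verifying each rule — rule 1 ok; rule 2 ok; rule 3 ok.

YES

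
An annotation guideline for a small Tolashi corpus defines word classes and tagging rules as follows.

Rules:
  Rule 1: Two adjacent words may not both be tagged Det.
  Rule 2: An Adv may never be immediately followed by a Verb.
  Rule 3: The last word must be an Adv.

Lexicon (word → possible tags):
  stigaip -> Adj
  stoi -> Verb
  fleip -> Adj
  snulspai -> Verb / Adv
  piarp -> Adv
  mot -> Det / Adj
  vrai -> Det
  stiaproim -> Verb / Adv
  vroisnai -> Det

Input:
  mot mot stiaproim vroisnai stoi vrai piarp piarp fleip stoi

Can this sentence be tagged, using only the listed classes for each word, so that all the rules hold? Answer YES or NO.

Candidates per position — 1:mot {Det,Adj}; 2:mot {Det,Adj}; 3:stiaproim {Verb,Adv}; 4:vroisnai {Det}; 5:stoi {Verb}; 6:vrai {Det}; 7:piarp {Adv}; 8:piarp {Adv}; 9:fleip {Adj}; 10:stoi {Verb}.
Rule 3 cannot be satisfied by any choice of tags from the lexicon.
So there is no consistent tagging.

NO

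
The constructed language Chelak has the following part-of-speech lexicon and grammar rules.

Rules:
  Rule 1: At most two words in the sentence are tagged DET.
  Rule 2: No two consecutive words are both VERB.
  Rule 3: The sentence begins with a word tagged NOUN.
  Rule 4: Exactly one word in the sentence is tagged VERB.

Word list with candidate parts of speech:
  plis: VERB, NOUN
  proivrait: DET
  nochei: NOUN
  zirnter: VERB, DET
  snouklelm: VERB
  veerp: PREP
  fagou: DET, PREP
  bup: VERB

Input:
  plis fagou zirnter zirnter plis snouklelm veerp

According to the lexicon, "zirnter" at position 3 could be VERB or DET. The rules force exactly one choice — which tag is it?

Candidates per position — 1:plis {VERB,NOUN}; 2:fagou {DET,PREP}; 3:zirnter {VERB,DET}; 4:zirnter {VERB,DET}; 5:plis {VERB,NOUN}; 6:snouklelm {VERB}; 7:veerp {PREP}.
Word 1 cannot be VERB — rule 3 would then fail for every completion. It is NOUN.
Word 3 cannot be VERB — rule 4 would then fail for every completion. It is DET.
Word 4 cannot be VERB — rule 4 would then fail for every completion. It is DET.
Word 5 cannot be VERB — rule 2 would then fail for every completion. It is NOUN.
Word 2 cannot be DET — rule 1 would then fail for every completion. It is PREP.
The unique satisfying tagging is: NOUN PREP DET DET NOUN VERB PREP.
Checking: rule 1 ✓; rule 2 ✓; rule 3 ✓; rule 4 ✓.

DET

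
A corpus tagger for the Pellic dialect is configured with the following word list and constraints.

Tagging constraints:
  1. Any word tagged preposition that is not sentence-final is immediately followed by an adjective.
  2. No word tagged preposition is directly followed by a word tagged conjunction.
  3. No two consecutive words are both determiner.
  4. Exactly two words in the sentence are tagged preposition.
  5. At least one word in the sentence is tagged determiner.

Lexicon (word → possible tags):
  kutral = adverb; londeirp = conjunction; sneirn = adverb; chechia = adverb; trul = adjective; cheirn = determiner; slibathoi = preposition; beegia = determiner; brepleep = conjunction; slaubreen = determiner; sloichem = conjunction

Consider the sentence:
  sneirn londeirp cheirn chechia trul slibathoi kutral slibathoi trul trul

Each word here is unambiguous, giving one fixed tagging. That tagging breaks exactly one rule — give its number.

1

Fixed tagging: adverb conjunction determiner adverb adjective preposition adverb preposition adjective adjective.
Rule check: R1 fail, R2 pass, R3 pass, R4 pass, R5 pass.
Only rule 1 fails.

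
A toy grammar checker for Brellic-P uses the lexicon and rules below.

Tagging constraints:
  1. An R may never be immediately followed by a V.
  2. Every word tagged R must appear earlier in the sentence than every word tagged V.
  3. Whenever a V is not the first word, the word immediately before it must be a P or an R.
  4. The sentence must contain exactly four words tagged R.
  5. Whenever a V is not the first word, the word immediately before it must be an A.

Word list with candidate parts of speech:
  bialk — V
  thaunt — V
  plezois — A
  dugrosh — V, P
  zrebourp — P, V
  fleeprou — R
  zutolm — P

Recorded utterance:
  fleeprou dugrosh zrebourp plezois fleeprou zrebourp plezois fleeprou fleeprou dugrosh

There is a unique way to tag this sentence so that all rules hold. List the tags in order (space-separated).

R P P A R P A R R P

Candidates per position — 1:fleeprou {R}; 2:dugrosh {V,P}; 3:zrebourp {P,V}; 4:plezois {A}; 5:fleeprou {R}; 6:zrebourp {P,V}; 7:plezois {A}; 8:fleeprou {R}; 9:fleeprou {R}; 10:dugrosh {V,P}.
At position 2, choosing V makes rule 1 impossible to satisfy; hence P.
At position 3, choosing V makes rule 2 impossible to satisfy; hence P.
At position 6, choosing V makes rule 1 impossible to satisfy; hence P.
At position 10, choosing V makes rule 1 impossible to satisfy; hence P.
The only consistent sequence is: R P P A R P A R R P.
Check: rule 1 holds; rule 2 holds; rule 3 holds; rule 4 holds; rule 5 holds.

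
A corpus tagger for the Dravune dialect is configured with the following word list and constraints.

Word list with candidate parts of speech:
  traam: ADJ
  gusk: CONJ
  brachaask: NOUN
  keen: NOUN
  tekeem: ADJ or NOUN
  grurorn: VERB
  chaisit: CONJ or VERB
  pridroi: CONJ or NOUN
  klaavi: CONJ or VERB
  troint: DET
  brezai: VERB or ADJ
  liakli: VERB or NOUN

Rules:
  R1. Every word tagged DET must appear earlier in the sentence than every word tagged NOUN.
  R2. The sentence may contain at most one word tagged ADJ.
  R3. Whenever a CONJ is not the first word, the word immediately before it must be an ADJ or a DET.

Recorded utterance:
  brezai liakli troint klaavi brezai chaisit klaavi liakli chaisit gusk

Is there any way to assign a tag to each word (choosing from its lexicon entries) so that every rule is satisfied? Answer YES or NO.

NO

Candidates per position — 1:brezai {VERB,ADJ}; 2:liakli {VERB,NOUN}; 3:troint {DET}; 4:klaavi {CONJ,VERB}; 5:brezai {VERB,ADJ}; 6:chaisit {CONJ,VERB}; 7:klaavi {CONJ,VERB}; 8:liakli {VERB,NOUN}; 9:chaisit {CONJ,VERB}; 10:gusk {CONJ}.
Rule 3 cannot be satisfied by any choice of tags from the lexicon.
So there is no consistent tagging.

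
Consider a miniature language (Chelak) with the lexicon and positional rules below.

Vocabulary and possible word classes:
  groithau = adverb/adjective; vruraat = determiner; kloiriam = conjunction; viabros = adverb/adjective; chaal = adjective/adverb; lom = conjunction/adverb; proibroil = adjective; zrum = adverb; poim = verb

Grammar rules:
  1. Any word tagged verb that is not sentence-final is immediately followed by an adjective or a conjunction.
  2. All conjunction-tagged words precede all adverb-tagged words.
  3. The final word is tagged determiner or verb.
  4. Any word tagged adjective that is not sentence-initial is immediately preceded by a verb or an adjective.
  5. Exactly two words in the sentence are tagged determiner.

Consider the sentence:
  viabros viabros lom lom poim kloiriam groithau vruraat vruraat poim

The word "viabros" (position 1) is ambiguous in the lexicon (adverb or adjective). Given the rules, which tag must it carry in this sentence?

Candidates per position — 1:viabros {adverb,adjective}; 2:viabros {adverb,adjective}; 3:lom {conjunction,adverb}; 4:lom {conjunction,adverb}; 5:poim {verb}; 6:kloiriam {conjunction}; 7:groithau {adverb,adjective}; 8:vruraat {determiner}; 9:vruraat {determiner}; 10:poim {verb}.
Position 1: tagging it adverb would leave rule 2 unsatisfiable, so it must be adjective.
Position 2: tagging it adverb would leave rule 2 unsatisfiable, so it must be adjective.
Position 3: tagging it adverb would leave rule 2 unsatisfiable, so it must be conjunction.
Position 4: tagging it adverb would leave rule 2 unsatisfiable, so it must be conjunction.
Position 7: tagging it adjective would leave rule 4 unsatisfiable, so it must be adverb.
The only consistent sequence is: adjective adjective conjunction conjunction verb conjunction adverb determiner determiner verb.
Check: rule 1 ok; rule 2 ok; rule 3 ok; rule 4 ok; rule 5 ok.

adjective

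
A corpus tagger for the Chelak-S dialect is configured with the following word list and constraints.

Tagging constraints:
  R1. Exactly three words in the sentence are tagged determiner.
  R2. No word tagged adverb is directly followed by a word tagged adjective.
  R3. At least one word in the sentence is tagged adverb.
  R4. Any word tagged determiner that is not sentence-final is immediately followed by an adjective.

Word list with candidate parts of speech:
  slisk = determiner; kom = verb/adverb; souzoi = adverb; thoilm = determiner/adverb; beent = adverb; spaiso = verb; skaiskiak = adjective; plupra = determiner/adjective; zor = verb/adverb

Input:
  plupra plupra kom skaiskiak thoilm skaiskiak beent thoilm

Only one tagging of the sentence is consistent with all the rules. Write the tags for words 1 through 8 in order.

determiner adjective verb adjective determiner adjective adverb determiner

Candidates per position — 1:plupra {determiner,adjective}; 2:plupra {determiner,adjective}; 3:kom {verb,adverb}; 4:skaiskiak {adjective}; 5:thoilm {determiner,adverb}; 6:skaiskiak {adjective}; 7:beent {adverb}; 8:thoilm {determiner,adverb}.
Position 2: tagging it determiner would leave rule 4 unsatisfiable, so it must be adjective.
Position 3: tagging it adverb would leave rule 2 unsatisfiable, so it must be verb.
Position 5: tagging it adverb would leave rule 1 unsatisfiable, so it must be determiner.
Position 8: tagging it adverb would leave rule 1 unsatisfiable, so it must be determiner.
Position 1: tagging it adjective would leave rule 1 unsatisfiable, so it must be determiner.
The only consistent sequence is: determiner adjective verb adjective determiner adjective adverb determiner.
Rule-by-rule: rule 1 ok; rule 2 ok; rule 3 ok; rule 4 ok.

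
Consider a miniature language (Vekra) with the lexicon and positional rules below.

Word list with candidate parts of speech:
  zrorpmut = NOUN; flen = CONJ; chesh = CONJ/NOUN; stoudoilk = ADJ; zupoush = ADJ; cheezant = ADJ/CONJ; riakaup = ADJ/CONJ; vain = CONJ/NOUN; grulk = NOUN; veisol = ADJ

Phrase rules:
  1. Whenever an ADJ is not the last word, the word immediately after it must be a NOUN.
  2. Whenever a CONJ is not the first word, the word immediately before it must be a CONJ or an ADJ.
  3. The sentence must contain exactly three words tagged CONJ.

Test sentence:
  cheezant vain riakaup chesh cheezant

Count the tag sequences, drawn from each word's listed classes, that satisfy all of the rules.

1

Candidates per position — 1:cheezant {ADJ,CONJ}; 2:vain {CONJ,NOUN}; 3:riakaup {ADJ,CONJ}; 4:chesh {CONJ,NOUN}; 5:cheezant {ADJ,CONJ}.
There are 32 candidate sequences in total.
The sequences that satisfy every rule: CONJ CONJ CONJ NOUN ADJ.
Count = 1.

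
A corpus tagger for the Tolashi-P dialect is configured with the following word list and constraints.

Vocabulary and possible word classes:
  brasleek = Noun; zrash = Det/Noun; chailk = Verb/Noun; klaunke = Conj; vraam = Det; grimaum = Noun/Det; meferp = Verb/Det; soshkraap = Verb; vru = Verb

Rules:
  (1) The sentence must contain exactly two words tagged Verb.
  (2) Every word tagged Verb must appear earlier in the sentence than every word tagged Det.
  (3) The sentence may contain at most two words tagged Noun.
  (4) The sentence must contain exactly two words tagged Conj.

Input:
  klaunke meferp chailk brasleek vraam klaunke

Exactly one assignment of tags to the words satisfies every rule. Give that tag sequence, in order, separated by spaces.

Candidates per position — 1:klaunke {Conj}; 2:meferp {Verb,Det}; 3:chailk {Verb,Noun}; 4:brasleek {Noun}; 5:vraam {Det}; 6:klaunke {Conj}.
Word 2 cannot be Det — rule 1 would then fail for every completion. It is Verb.
Word 3 cannot be Noun — rule 1 would then fail for every completion. It is Verb.
So the tagging must be: Conj Verb Verb Noun Det Conj.
Check: rule 1 ok; rule 2 ok; rule 3 ok; rule 4 ok.

Conj Verb Verb Noun Det Conj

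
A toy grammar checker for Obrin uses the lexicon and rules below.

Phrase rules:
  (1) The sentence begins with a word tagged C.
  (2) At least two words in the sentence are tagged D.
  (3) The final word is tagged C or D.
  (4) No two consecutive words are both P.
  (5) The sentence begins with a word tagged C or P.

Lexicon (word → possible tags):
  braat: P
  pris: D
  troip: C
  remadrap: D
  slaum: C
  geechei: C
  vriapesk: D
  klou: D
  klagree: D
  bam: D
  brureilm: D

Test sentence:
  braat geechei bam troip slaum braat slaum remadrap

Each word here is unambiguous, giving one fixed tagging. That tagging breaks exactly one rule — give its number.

Fixed tagging: P C D C C P C D.
Rule check: R1 violated, R2 holds, R3 holds, R4 holds, R5 holds.
Only rule 1 fails.

1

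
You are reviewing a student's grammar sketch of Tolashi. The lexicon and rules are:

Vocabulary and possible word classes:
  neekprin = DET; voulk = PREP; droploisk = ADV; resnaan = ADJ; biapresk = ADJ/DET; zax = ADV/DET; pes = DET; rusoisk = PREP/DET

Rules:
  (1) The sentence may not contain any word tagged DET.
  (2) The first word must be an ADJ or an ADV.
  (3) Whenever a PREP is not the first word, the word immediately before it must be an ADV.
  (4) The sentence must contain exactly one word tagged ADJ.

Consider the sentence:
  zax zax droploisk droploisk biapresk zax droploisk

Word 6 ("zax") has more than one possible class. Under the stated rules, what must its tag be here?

ADV

Candidates per position — 1:zax {ADV,DET}; 2:zax {ADV,DET}; 3:droploisk {ADV}; 4:droploisk {ADV}; 5:biapresk {ADJ,DET}; 6:zax {ADV,DET}; 7:droploisk {ADV}.
If word 1 were DET, no tagging could satisfy rule 1; so word 1 is ADV.
If word 2 were DET, no tagging could satisfy rule 1; so word 2 is ADV.
If word 5 were DET, no tagging could satisfy rule 1; so word 5 is ADJ.
If word 6 were DET, no tagging could satisfy rule 1; so word 6 is ADV.
That leaves exactly one tagging: ADV ADV ADV ADV ADJ ADV ADV.
Check: rule 1 holds; rule 2 holds; rule 3 holds; rule 4 holds.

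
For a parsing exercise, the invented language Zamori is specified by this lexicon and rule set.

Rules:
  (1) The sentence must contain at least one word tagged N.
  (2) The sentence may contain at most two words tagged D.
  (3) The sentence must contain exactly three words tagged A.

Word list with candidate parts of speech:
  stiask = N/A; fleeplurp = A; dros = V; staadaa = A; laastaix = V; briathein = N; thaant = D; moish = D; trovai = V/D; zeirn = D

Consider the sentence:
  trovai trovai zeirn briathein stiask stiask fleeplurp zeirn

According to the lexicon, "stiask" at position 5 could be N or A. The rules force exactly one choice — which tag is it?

A

Candidates per position — 1:trovai {V,D}; 2:trovai {V,D}; 3:zeirn {D}; 4:briathein {N}; 5:stiask {N,A}; 6:stiask {N,A}; 7:fleeplurp {A}; 8:zeirn {D}.
If word 1 were D, no tagging could satisfy rule 2; so word 1 is V.
If word 2 were D, no tagging could satisfy rule 2; so word 2 is V.
If word 5 were N, no tagging could satisfy rule 3; so word 5 is A.
If word 6 were N, no tagging could satisfy rule 3; so word 6 is A.
So the tagging must be: V V D N A A A D.
Checking: rule 1 holds; rule 2 holds; rule 3 holds.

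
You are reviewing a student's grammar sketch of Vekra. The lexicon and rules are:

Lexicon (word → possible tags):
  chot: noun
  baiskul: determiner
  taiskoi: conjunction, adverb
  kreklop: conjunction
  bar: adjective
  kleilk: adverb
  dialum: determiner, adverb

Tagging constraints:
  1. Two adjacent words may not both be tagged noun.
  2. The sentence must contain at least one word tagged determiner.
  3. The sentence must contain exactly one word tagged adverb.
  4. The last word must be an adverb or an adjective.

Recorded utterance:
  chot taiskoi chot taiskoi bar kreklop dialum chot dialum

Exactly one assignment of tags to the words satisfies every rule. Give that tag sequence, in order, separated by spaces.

Candidates per position — 1:chot {noun}; 2:taiskoi {conjunction,adverb}; 3:chot {noun}; 4:taiskoi {conjunction,adverb}; 5:bar {adjective}; 6:kreklop {conjunction}; 7:dialum {determiner,adverb}; 8:chot {noun}; 9:dialum {determiner,adverb}.
At position 9, choosing determiner makes rule 4 impossible to satisfy; hence adverb.
At position 2, choosing adverb makes rule 3 impossible to satisfy; hence conjunction.
At position 4, choosing adverb makes rule 3 impossible to satisfy; hence conjunction.
At position 7, choosing adverb makes rule 2 impossible to satisfy; hence determiner.
The unique satisfying tagging is: noun conjunction noun conjunction adjective conjunction determiner noun adverb.
Rule-by-rule: rule 1 ✓; rule 2 ✓; rule 3 ✓; rule 4 ✓.

noun conjunction noun conjunction adjective conjunction determiner noun adverb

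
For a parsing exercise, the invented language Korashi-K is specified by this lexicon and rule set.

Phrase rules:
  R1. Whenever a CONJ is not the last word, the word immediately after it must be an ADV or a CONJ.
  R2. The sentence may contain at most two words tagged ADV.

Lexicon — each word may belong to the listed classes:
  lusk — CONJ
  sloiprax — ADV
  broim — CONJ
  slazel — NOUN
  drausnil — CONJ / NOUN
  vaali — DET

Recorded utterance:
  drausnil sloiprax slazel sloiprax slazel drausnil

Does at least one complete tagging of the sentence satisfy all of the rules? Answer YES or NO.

Candidates per position — 1:drausnil {CONJ,NOUN}; 2:sloiprax {ADV}; 3:slazel {NOUN}; 4:sloiprax {ADV}; 5:slazel {NOUN}; 6:drausnil {CONJ,NOUN}.
One satisfying assignment: NOUN ADV NOUN ADV NOUN CONJ.
Rule-by-rule: rule 1 satisfied; rule 2 satisfied.

YES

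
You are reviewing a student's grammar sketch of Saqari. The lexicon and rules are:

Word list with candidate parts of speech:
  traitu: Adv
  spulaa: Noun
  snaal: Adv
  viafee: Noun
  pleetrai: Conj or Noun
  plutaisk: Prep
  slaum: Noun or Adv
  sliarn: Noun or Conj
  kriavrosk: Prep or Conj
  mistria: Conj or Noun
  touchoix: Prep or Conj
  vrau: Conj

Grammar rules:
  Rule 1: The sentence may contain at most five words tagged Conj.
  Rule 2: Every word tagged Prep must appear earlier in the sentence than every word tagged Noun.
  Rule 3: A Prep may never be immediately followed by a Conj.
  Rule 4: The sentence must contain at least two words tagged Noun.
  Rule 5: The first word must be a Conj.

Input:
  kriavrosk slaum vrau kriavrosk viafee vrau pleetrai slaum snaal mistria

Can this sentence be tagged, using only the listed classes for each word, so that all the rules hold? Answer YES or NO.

YES

Candidates per position — 1:kriavrosk {Prep,Conj}; 2:slaum {Noun,Adv}; 3:vrau {Conj}; 4:kriavrosk {Prep,Conj}; 5:viafee {Noun}; 6:vrau {Conj}; 7:pleetrai {Conj,Noun}; 8:slaum {Noun,Adv}; 9:snaal {Adv}; 10:mistria {Conj,Noun}.
One satisfying assignment: Conj Noun Conj Conj Noun Conj Noun Noun Adv Noun.
Rule-by-rule: rule 1 holds; rule 2 holds; rule 3 holds; rule 4 holds; rule 5 holds.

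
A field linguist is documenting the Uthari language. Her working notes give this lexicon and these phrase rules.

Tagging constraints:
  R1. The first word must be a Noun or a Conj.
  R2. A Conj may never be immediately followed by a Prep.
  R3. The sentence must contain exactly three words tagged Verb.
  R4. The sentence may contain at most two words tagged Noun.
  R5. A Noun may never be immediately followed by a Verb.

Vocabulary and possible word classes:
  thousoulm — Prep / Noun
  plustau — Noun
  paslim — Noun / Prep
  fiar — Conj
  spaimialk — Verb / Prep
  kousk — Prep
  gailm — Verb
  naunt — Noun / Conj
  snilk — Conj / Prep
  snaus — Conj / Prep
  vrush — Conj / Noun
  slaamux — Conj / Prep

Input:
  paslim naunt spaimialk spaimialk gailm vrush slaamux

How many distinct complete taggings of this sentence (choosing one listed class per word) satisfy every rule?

3

Candidates per position — 1:paslim {Noun,Prep}; 2:naunt {Noun,Conj}; 3:spaimialk {Verb,Prep}; 4:spaimialk {Verb,Prep}; 5:gailm {Verb}; 6:vrush {Conj,Noun}; 7:slaamux {Conj,Prep}.
There are 64 candidate sequences in total.
The sequences that satisfy every rule: Noun Conj Verb Verb Verb Conj Conj; Noun Conj Verb Verb Verb Noun Conj; Noun Conj Verb Verb Verb Noun Prep.
Count = 3.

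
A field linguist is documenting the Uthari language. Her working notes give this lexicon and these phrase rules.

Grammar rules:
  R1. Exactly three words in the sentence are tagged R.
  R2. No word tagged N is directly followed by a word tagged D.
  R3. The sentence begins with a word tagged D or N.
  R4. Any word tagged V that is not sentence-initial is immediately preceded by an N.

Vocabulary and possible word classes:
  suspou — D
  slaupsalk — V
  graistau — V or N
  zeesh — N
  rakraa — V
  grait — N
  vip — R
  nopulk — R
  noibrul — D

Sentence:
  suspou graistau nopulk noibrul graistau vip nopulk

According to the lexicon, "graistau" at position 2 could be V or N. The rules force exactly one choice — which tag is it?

N

Candidates per position — 1:suspou {D}; 2:graistau {V,N}; 3:nopulk {R}; 4:noibrul {D}; 5:graistau {V,N}; 6:vip {R}; 7:nopulk {R}.
If word 2 were V, no tagging could satisfy rule 4; so word 2 is N.
If word 5 were V, no tagging could satisfy rule 4; so word 5 is N.
So the tagging must be: D N R D N R R.
Checking: rule 1 holds; rule 2 holds; rule 3 holds; rule 4 holds.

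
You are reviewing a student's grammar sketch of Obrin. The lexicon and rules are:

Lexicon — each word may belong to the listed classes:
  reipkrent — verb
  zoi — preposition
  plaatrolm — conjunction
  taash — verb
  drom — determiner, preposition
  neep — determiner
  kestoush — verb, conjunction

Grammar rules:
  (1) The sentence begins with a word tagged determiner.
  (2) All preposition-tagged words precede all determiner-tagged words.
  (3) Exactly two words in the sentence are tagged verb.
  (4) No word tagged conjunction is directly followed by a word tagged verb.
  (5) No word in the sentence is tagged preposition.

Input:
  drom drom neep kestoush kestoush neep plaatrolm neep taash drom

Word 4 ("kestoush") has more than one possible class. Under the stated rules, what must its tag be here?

Candidates per position — 1:drom {determiner,preposition}; 2:drom {determiner,preposition}; 3:neep {determiner}; 4:kestoush {verb,conjunction}; 5:kestoush {verb,conjunction}; 6:neep {determiner}; 7:plaatrolm {conjunction}; 8:neep {determiner}; 9:taash {verb}; 10:drom {determiner,preposition}.
If word 1 were preposition, no tagging could satisfy rule 1; so word 1 is determiner.
If word 2 were preposition, no tagging could satisfy rule 2; so word 2 is determiner.
If word 10 were preposition, no tagging could satisfy rule 2; so word 10 is determiner.
Position 4: the remaining choice is settled jointly with positions 5 — only verb at position 4 is part of a tagging that satisfies every rule.
The only consistent sequence is: determiner determiner determiner verb conjunction determiner conjunction determiner verb determiner.
Rule-by-rule: rule 1 holds; rule 2 holds; rule 3 holds; rule 4 holds; rule 5 holds.

verb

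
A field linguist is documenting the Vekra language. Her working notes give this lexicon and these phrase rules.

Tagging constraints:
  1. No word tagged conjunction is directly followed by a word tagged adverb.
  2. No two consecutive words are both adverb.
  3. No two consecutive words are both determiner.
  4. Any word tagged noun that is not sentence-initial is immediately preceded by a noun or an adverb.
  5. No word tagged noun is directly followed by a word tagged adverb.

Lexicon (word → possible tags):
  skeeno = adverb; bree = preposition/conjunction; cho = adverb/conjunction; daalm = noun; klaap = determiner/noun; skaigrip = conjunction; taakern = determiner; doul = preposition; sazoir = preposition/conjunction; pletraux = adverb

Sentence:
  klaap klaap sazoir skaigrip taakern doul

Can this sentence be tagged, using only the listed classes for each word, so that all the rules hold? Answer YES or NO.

YES

Candidates per position — 1:klaap {determiner,noun}; 2:klaap {determiner,noun}; 3:sazoir {preposition,conjunction}; 4:skaigrip {conjunction}; 5:taakern {determiner}; 6:doul {preposition}.
One satisfying assignment: noun determiner conjunction conjunction determiner preposition.
Verifying each rule — rule 1 ✓; rule 2 ✓; rule 3 ✓; rule 4 ✓; rule 5 ✓.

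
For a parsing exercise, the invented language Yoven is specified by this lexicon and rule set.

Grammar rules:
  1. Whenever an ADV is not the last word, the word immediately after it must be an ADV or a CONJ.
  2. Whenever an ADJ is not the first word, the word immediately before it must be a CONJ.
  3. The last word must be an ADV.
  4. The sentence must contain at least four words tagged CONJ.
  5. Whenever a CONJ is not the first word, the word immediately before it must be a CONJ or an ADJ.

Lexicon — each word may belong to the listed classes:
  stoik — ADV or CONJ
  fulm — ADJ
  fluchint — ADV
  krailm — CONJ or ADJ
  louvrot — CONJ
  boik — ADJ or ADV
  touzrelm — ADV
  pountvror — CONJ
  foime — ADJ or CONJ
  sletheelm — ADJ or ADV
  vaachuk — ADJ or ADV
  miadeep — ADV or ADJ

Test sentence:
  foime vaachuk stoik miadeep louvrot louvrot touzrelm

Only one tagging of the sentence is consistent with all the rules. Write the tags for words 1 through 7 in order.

Candidates per position — 1:foime {ADJ,CONJ}; 2:vaachuk {ADJ,ADV}; 3:stoik {ADV,CONJ}; 4:miadeep {ADV,ADJ}; 5:louvrot {CONJ}; 6:louvrot {CONJ}; 7:touzrelm {ADV}.
Position 1: tagging it ADJ would leave rule 4 unsatisfiable, so it must be CONJ.
Position 3: tagging it ADV would leave rule 4 unsatisfiable, so it must be CONJ.
Position 4: tagging it ADV would leave rule 5 unsatisfiable, so it must be ADJ.
Position 2: tagging it ADV would leave rule 5 unsatisfiable, so it must be ADJ.
The unique satisfying tagging is: CONJ ADJ CONJ ADJ CONJ CONJ ADV.
Checking: rule 1 holds; rule 2 holds; rule 3 holds; rule 4 holds; rule 5 holds.

CONJ ADJ CONJ ADJ CONJ CONJ ADV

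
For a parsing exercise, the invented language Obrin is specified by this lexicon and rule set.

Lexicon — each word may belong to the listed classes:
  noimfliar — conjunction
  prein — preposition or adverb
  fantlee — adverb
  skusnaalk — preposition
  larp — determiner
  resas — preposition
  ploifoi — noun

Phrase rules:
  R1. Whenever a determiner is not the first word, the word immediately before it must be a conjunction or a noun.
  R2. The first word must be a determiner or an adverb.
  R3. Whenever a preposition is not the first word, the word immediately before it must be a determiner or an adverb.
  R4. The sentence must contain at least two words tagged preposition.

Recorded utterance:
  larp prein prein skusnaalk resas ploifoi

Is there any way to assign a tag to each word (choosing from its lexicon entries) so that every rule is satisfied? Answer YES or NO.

NO

Candidates per position — 1:larp {determiner}; 2:prein {preposition,adverb}; 3:prein {preposition,adverb}; 4:skusnaalk {preposition}; 5:resas {preposition}; 6:ploifoi {noun}.
Rule 3 cannot be satisfied by any choice of tags from the lexicon.
So there is no consistent tagging.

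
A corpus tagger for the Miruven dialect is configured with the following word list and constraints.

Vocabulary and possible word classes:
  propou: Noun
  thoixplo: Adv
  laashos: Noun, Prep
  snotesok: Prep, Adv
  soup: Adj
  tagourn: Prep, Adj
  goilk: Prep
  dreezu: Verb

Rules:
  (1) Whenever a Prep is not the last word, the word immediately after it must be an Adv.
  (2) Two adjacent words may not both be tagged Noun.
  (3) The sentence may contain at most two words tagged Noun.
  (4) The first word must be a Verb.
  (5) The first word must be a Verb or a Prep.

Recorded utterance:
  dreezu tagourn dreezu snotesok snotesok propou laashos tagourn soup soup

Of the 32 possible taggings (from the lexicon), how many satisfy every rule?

Candidates per position — 1:dreezu {Verb}; 2:tagourn {Prep,Adj}; 3:dreezu {Verb}; 4:snotesok {Prep,Adv}; 5:snotesok {Prep,Adv}; 6:propou {Noun}; 7:laashos {Noun,Prep}; 8:tagourn {Prep,Adj}; 9:soup {Adj}; 10:soup {Adj}.
There are 32 candidate sequences in total.
Every candidate sequence violates at least one rule; no consistent tagging exists.
Count = 0.

0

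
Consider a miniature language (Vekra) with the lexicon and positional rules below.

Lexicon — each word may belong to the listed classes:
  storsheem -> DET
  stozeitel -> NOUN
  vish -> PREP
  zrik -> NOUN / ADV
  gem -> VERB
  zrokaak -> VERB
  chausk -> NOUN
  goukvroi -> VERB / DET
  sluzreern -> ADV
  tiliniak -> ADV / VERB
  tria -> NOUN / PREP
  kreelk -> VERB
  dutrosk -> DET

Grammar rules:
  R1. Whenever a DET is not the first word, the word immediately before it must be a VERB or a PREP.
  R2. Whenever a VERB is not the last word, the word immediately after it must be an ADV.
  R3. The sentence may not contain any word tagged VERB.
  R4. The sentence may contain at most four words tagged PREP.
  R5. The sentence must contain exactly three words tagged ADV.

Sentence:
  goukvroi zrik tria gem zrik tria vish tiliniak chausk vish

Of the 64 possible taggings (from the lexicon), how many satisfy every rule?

0

Candidates per position — 1:goukvroi {VERB,DET}; 2:zrik {NOUN,ADV}; 3:tria {NOUN,PREP}; 4:gem {VERB}; 5:zrik {NOUN,ADV}; 6:tria {NOUN,PREP}; 7:vish {PREP}; 8:tiliniak {ADV,VERB}; 9:chausk {NOUN}; 10:vish {PREP}.
There are 64 candidate sequences in total.
Rule 3 cannot be satisfied by any choice of tags from the lexicon.
So there is no consistent tagging.
Count = 0.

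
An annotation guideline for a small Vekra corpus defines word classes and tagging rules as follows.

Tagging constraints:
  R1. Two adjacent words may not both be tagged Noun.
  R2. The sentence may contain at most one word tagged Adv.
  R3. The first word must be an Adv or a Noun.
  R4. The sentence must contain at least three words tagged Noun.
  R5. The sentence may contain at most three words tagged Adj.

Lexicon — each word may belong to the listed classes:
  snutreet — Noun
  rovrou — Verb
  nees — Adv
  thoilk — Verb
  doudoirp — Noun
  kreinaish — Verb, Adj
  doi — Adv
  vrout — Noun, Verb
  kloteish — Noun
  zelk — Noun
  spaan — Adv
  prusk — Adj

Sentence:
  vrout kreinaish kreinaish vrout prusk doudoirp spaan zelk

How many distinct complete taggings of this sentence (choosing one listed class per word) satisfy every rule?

Candidates per position — 1:vrout {Noun,Verb}; 2:kreinaish {Verb,Adj}; 3:kreinaish {Verb,Adj}; 4:vrout {Noun,Verb}; 5:prusk {Adj}; 6:doudoirp {Noun}; 7:spaan {Adv}; 8:zelk {Noun}.
There are 16 candidate sequences in total.
Checking each against the rules leaves 8 sequences.
Count = 8.

8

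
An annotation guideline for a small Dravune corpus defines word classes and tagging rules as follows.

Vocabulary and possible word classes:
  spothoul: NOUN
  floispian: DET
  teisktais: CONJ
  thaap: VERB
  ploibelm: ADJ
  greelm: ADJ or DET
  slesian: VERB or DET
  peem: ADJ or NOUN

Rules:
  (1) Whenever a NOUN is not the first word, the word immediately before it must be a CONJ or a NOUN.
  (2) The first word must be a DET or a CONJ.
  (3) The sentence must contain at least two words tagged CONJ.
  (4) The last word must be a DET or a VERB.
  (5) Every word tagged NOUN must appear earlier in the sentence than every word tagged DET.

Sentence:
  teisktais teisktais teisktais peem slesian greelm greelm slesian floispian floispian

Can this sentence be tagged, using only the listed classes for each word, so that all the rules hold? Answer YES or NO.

YES

Candidates per position — 1:teisktais {CONJ}; 2:teisktais {CONJ}; 3:teisktais {CONJ}; 4:peem {ADJ,NOUN}; 5:slesian {VERB,DET}; 6:greelm {ADJ,DET}; 7:greelm {ADJ,DET}; 8:slesian {VERB,DET}; 9:floispian {DET}; 10:floispian {DET}.
One satisfying assignment: CONJ CONJ CONJ NOUN DET DET DET DET DET DET.
Check: rule 1 satisfied; rule 2 satisfied; rule 3 satisfied; rule 4 satisfied; rule 5 satisfied.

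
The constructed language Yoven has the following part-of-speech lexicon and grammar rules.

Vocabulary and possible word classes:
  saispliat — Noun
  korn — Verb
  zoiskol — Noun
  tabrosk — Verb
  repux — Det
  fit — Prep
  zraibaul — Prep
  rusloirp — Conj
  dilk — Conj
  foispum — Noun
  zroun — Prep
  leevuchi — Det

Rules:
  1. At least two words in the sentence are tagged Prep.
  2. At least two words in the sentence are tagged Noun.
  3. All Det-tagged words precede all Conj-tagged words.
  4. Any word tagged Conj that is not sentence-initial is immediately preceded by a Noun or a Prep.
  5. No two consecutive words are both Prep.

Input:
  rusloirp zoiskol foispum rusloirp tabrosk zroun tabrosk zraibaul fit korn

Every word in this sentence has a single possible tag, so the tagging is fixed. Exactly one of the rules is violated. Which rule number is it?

Fixed tagging: Conj Noun Noun Conj Verb Prep Verb Prep Prep Verb.
Checking each rule: R1 ok, R2 ok, R3 ok, R4 ok, R5 fails.
Only rule 5 fails.

5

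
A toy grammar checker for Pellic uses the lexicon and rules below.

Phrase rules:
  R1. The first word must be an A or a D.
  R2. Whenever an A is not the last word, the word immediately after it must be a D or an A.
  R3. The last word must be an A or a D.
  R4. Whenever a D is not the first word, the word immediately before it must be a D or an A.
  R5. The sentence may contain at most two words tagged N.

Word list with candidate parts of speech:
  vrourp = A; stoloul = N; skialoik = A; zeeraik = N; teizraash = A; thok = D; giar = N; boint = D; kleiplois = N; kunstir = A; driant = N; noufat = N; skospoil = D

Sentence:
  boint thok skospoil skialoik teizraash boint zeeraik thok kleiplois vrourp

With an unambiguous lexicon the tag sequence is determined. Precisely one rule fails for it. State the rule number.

Fixed tagging: D D D A A D N D N A.
Applying the rules: R1 ok, R2 ok, R3 ok, R4 fails, R5 ok.
Only rule 4 fails.

4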